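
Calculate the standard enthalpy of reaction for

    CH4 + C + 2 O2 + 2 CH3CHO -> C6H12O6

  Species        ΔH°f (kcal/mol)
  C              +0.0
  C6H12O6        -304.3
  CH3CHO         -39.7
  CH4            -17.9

ΔHrxn = -207.0 kcal/mol

ΔH°rxn = Σ nΔHf°(products) − Σ nΔHf°(reactants).
Products: 1·(-304.3) = -304.3
Reactants: 1·(-17.9) + 1·(+0.0) + 2·(+0.0) + 2·(-39.7) = -97.3
ΔHrxn = (-304.3) − (-97.3) = -207.0 kcal/mol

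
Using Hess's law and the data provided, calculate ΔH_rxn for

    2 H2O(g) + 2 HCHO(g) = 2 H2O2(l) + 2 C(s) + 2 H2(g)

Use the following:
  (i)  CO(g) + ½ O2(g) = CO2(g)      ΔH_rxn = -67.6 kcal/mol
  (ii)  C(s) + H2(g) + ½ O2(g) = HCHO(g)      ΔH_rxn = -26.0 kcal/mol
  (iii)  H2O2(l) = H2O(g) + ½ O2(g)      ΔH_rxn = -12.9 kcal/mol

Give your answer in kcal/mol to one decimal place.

ΔH_rxn = 77.8 kcal/mol

(i): not needed (CO2(g) appears nowhere else).
(ii) reversed and × 2 (HCHO(g) must end up as a reactant; ×2 to match 2 HCHO(g) in the target): (-2)·(-26.0) = +52.0 kcal/mol
(iii) reversed and × 2 (H2O2(l) must end up as a product; scale by 2 for the 2 H2O2(l)): (-2)·(-12.9) = +25.8 kcal/mol
Combining the equations, ΔH_rxn = (-2)·(-26.0) + (-2)·(-12.9) = 77.8 kcal/mol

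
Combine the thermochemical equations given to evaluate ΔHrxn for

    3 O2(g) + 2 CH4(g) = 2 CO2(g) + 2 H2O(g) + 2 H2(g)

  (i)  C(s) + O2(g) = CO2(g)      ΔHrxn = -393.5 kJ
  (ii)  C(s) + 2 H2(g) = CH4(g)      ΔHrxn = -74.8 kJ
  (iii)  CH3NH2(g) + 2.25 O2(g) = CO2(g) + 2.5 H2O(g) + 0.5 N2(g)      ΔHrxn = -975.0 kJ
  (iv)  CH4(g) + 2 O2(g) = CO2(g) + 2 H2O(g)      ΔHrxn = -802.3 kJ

(i) as written: -393.5 kJ
(ii) reversed: +74.8 kJ
(iii): not needed.
(iv) as written: -802.3 kJ
Summing the manipulated equations, ΔHrxn = (-393.5) + (+74.8) + (-802.3) = -1121.0 kJ

ΔHrxn = -1121.0 kJ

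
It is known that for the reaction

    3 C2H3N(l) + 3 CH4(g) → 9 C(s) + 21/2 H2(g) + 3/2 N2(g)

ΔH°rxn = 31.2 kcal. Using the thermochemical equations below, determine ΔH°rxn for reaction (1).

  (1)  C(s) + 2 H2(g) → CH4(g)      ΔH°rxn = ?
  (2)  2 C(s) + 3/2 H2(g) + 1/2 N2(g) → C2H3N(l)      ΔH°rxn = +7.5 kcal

(1) reversed and × 3: contributes −3·x
(2) reversed and × 3: (-3)·(+7.5) = -22.5 kcal
+31.2 = (-22.5) − 3·x
x = (+31.2 − (-22.5)) / (-3) = -17.9 kcal

ΔH°rxn = -17.9 kcal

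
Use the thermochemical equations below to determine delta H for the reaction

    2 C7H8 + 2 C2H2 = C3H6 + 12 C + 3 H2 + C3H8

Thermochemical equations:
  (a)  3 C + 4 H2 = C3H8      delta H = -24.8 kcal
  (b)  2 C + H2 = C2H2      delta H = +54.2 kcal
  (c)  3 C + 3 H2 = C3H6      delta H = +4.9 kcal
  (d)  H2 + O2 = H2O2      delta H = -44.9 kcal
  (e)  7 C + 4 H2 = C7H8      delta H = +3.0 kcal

delta H = -134.3 kcal

(a) as written (C3H8 already on the product side): -24.8 kcal
(b) reversed and × 2 (C2H2 must end up as a reactant; scale by 2 for the 2 C2H2): (-2)·(+54.2) = -108.4 kcal
(c) as written (C3H6 already on the product side): +4.9 kcal
(d): not needed (H2O2 appears nowhere else).
(e) reversed and × 2 (reverse to put C7H8 on the reactant side; ×2 to match 2 C7H8 in the target): (-2)·(+3.0) = -6.0 kcal
delta H = (-24.8) + (-108.4) + (+4.9) + (-6.0) = -134.3 kcal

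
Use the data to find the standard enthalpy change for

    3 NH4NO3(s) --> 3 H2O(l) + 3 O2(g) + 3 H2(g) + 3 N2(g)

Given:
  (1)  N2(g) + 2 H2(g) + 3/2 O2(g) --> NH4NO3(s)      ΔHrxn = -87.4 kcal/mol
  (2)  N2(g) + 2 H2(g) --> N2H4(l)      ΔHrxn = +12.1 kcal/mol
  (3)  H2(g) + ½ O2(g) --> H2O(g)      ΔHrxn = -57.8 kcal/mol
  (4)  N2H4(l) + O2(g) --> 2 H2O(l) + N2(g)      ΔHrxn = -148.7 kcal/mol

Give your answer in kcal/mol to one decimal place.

(1) reversed and × 3 (reverse to put NH4NO3(s) on the reactant side; ×3 to match 3 NH4NO3(s) in the target): (-3)·(-87.4) = +262.2 kcal/mol
(2) × 3/2: (3/2)·(+12.1) = +18.15 kcal/mol
(3): not needed (H2O(g) appears nowhere else).
(4) × 3/2 (×3/2 to match 3 H2O(l) in the target): (3/2)·(-148.7) = -223.05 kcal/mol
ΔHrxn = (+262.2) + (+18.15) + (-223.05) = 57.3 kcal/mol

ΔHrxn = 57.3 kcal/mol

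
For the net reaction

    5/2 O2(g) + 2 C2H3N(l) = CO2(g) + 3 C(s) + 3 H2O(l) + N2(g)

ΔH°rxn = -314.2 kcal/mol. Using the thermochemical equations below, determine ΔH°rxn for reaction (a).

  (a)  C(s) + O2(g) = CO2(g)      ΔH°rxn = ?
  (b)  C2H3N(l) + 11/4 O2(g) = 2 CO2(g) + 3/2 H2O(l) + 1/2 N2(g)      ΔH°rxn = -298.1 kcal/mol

(a) reversed and × 3 (reverse to put C(s) on the product side; scale by 3 for the 3 C(s)): contributes −3·x
(b) × 2 (×2 to match 2 C2H3N(l) in the target): (2)·(-298.1) = -596.2 kcal/mol
-314.2 = (-596.2) − 3·x
x = (-314.2 − (-596.2)) / (-3) = -94.0 kcal/mol

ΔH°rxn = -94.0 kcal/mol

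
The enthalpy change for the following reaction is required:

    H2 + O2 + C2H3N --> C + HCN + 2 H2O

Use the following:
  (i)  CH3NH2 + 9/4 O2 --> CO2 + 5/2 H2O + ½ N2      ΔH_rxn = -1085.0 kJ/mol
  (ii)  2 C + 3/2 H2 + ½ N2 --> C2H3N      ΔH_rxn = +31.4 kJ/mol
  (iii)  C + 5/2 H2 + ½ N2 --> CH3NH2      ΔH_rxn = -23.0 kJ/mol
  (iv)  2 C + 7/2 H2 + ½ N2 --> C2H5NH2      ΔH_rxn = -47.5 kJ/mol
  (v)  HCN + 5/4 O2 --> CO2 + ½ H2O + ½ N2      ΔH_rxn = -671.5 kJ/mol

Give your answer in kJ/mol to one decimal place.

(i) as written: -1085.0 kJ/mol
(ii) reversed: -31.4 kJ/mol
(iii) as written: -23.0 kJ/mol
(iv): not needed.
(v) reversed: +671.5 kJ/mol
ΔH_rxn = (-1085.0) + (-31.4) + (-23.0) + (+671.5) = -467.9 kJ/mol

ΔH_rxn = -467.9 kJ/mol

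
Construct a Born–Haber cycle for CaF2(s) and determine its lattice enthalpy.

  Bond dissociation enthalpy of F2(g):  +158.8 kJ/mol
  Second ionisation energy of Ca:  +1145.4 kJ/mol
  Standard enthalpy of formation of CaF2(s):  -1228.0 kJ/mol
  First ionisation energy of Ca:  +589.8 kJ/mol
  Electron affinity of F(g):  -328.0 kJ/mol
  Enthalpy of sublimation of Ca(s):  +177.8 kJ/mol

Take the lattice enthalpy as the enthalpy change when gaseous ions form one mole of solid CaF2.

ΔHf° = 1·ΔHsub + 1·(ΣIE) + 1·D(F2) + 2·EA + U
-1228.0 = 1·(+177.8) + 1·(+1735.2) + 1·(+158.8) + 2·(-328.0) + U
U = -1228.0 − (+1415.8) = -2643.8 kJ/mol

U = -2643.8 kJ/mol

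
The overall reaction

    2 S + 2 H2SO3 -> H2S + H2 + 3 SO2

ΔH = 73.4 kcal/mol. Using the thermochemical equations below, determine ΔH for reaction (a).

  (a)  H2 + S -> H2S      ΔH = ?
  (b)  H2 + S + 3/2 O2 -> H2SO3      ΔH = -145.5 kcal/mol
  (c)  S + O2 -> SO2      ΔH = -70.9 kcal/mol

(a) as written: contributes x
(b) reversed and × 2: (-2)·(-145.5) = +291.0 kcal/mol
(c) × 3: (3)·(-70.9) = -212.7 kcal/mol
+73.4 = (+291.0) + (-212.7) + x
x = (+73.4 − (+78.3)) / (1) = -4.9 kcal/mol

ΔH = -4.9 kcal/mol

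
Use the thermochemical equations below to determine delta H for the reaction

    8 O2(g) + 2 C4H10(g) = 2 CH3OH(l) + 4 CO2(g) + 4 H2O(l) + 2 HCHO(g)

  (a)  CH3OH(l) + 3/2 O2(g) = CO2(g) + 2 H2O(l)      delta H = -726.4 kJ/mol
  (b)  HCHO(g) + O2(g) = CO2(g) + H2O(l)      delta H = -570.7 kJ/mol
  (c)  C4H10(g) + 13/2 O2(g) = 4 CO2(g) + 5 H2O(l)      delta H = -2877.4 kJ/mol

delta H = -3160.6 kJ/mol

(a) reversed and × 2 (CH3OH(l) must end up as a product; ×2 to match 2 CH3OH(l) in the target): (-2)·(-726.4) = +1452.8 kJ/mol
(b) reversed and × 2 (HCHO(g) must end up as a product; scale by 2 for the 2 HCHO(g)): (-2)·(-570.7) = +1141.4 kJ/mol
(c) × 2 (×2 to match 2 C4H10(g) in the target): (2)·(-2877.4) = -5754.8 kJ/mol
Combining the equations, delta H = (-2)·(-726.4) + (-2)·(-570.7) + (2)·(-2877.4) = -3160.6 kJ/mol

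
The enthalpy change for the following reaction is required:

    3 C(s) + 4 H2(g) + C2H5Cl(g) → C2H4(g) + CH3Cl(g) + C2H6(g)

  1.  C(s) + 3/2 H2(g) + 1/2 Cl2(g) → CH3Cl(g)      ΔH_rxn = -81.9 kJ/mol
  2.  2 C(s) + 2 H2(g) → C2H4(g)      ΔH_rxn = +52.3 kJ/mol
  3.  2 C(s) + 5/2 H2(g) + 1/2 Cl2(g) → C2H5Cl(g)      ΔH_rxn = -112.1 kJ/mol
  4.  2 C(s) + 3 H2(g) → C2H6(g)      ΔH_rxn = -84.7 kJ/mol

eq. 1 as written (CH3Cl(g) already on the product side): -81.9 kJ/mol
eq. 2 as written (C2H4(g) already on the product side): +52.3 kJ/mol
eq. 3 reversed (reverse to put C2H5Cl(g) on the reactant side): +112.1 kJ/mol
eq. 4 as written (C2H6(g) already on the product side): -84.7 kJ/mol
ΔH_rxn = (1)·(-81.9) + (1)·(+52.3) + (-1)·(-112.1) + (1)·(-84.7) = -2.2 kJ/mol

ΔH_rxn = -2.2 kJ/mol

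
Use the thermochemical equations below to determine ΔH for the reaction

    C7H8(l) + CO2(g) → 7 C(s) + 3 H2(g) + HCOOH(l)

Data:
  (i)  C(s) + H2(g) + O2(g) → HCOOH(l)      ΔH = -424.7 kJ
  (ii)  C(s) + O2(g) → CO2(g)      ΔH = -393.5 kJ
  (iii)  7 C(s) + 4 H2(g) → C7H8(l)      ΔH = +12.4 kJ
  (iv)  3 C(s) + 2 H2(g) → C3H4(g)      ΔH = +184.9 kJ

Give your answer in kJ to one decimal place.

(i) as written: -424.7 kJ
(ii) reversed: +393.5 kJ
(iii) reversed: -12.4 kJ
(iv): not needed.
By Hess's law, ΔH = (1)·(-424.7) + (-1)·(-393.5) + (-1)·(+12.4) = -43.6 kJ

ΔH = -43.6 kJ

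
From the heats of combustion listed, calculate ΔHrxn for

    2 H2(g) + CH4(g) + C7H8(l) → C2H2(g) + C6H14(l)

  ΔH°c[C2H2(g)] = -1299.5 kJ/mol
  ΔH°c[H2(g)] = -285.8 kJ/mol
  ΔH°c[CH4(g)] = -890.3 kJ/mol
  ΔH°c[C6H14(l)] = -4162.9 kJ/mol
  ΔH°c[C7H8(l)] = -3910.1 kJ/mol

ΔHrxn = 90.4 kJ/mol

Using ΔH = Σ nΔHc°(reactants) − Σ nΔHc°(products):
= [2·(-285.8) + 1·(-890.3) + 1·(-3910.1)] − [1·(-1299.5) + 1·(-4162.9)]
= 90.4 kJ/mol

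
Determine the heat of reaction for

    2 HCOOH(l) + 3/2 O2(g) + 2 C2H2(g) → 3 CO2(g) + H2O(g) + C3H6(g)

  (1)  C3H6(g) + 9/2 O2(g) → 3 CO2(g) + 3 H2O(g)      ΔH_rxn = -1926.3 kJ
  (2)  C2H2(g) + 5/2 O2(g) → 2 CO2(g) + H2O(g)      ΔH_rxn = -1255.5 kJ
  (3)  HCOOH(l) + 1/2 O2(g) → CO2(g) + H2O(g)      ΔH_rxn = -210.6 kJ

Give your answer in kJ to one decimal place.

(1) reversed (C3H6(g) must end up as a product): +1926.3 kJ
(2) × 2 (scale by 2 for the 2 C2H2(g)): (2)·(-1255.5) = -2511.0 kJ
(3) × 2 (×2 to match 2 HCOOH(l) in the target): (2)·(-210.6) = -421.2 kJ
ΔH_rxn = (-1)·(-1926.3) + (2)·(-1255.5) + (2)·(-210.6) = -1005.9 kJ

ΔH_rxn = -1005.9 kJ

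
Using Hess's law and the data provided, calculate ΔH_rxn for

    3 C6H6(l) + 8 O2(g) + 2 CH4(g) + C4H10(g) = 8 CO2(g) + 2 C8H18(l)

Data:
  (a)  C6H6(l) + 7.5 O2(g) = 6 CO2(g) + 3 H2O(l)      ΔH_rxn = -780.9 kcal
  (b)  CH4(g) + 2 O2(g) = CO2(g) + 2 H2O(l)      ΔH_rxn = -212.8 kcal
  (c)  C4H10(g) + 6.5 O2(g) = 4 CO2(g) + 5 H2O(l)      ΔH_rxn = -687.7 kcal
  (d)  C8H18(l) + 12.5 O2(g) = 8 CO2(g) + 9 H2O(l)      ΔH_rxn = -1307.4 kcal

ΔH_rxn = -841.2 kcal

(a) × 3 (×3 to match 3 C6H6(l) in the target): (3)·(-780.9) = -2342.7 kcal
(b) × 2 (×2 to match 2 CH4(g) in the target): (2)·(-212.8) = -425.6 kcal
(c) as written (C4H10(g) already on the reactant side): -687.7 kcal
(d) reversed and × 2 (reverse to put C8H18(l) on the product side; ×2 to match 2 C8H18(l) in the target): (-2)·(-1307.4) = +2614.8 kcal
ΔH_rxn = (3)·(-780.9) + (2)·(-212.8) + (1)·(-687.7) + (-2)·(-1307.4) = -841.2 kcal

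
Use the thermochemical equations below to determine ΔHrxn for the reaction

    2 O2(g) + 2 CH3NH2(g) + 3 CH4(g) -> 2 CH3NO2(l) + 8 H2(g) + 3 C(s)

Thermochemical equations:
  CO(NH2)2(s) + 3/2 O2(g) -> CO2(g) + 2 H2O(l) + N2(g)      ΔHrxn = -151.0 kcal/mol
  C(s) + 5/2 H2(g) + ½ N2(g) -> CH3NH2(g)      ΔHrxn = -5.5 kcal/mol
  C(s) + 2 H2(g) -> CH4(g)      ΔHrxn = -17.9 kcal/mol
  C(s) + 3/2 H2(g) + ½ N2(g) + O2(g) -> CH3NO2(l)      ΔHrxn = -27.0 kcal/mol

ΔHrxn = 10.7 kcal/mol

equation 1: not needed.
equation 2 reversed and × 2: (-2)·(-5.5) = +11.0 kcal/mol
equation 3 reversed and × 3: (-3)·(-17.9) = +53.7 kcal/mol
equation 4 × 2: (2)·(-27.0) = -54.0 kcal/mol
Since enthalpy is a state function, ΔHrxn = (-2)·(-5.5) + (-3)·(-17.9) + (2)·(-27.0) = 10.7 kcal/mol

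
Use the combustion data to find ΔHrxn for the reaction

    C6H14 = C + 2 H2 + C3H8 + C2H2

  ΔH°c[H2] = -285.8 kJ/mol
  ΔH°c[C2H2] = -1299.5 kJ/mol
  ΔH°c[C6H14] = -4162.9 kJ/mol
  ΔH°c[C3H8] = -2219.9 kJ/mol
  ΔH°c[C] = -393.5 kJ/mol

ΔHrxn = 321.6 kJ/mol

Using ΔH = Σ nΔHc°(reactants) − Σ nΔHc°(products):
= [1·(-4162.9)] − [1·(-393.5) + 2·(-285.8) + 1·(-2219.9) + 1·(-1299.5)]
= 321.6 kJ/mol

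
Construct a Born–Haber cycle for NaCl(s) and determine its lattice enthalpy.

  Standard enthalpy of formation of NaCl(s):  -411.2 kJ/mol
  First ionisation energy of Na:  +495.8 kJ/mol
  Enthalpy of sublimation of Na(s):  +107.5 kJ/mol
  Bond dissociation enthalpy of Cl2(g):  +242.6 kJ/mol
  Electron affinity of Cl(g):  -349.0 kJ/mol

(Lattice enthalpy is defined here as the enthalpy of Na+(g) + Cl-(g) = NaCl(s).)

ΔHf° = 1·ΔHsub + 1·(ΣIE) + 1/2·D(Cl2) + 1·EA + U
-411.2 = 1·(+107.5) + 1·(+495.8) + 1/2·(+242.6) + 1·(-349.0) + U
U = -411.2 − (+375.6) = -786.8 kJ/mol

U = -786.8 kJ/mol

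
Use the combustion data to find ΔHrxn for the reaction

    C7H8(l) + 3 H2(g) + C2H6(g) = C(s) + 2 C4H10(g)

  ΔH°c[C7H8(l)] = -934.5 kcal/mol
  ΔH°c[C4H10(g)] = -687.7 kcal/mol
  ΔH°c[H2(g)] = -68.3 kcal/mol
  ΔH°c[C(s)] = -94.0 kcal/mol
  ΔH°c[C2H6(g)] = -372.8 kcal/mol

ΔHrxn = -42.8 kcal/mol

With combustion enthalpies, reactants minus products:
= [1·(-934.5) + 3·(-68.3) + 1·(-372.8)] − [1·(-94.0) + 2·(-687.7)]
= -42.8 kcal/mol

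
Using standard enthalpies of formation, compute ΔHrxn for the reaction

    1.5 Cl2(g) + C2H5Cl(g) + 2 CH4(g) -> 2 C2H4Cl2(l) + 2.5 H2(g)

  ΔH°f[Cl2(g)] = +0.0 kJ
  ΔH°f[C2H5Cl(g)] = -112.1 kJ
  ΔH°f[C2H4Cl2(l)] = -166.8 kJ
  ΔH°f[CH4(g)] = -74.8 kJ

Products: 2·(-166.8) + 5/2·(+0.0) = -333.6
Reactants: 3/2·(+0.0) + 1·(-112.1) + 2·(-74.8) = -261.7
ΔHrxn = (-333.6) − (-261.7) = -71.9 kJ

ΔHrxn = -71.9 kJ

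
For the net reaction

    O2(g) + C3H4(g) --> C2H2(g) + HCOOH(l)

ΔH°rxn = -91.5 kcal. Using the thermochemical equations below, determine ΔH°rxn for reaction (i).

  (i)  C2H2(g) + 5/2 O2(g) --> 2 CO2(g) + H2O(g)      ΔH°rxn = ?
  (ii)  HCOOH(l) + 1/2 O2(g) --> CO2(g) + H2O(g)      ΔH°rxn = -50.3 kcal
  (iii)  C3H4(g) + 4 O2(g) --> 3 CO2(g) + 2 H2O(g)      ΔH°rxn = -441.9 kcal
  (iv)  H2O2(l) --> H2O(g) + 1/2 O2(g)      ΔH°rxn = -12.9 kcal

(i) reversed: contributes −x
(ii) reversed: +50.3 kcal
(iii) as written: -441.9 kcal
(iv): not needed.
-91.5 = (+50.3) + (-441.9) − x
x = (-91.5 − (-391.6)) / (-1) = -300.1 kcal

ΔH°rxn = -300.1 kcal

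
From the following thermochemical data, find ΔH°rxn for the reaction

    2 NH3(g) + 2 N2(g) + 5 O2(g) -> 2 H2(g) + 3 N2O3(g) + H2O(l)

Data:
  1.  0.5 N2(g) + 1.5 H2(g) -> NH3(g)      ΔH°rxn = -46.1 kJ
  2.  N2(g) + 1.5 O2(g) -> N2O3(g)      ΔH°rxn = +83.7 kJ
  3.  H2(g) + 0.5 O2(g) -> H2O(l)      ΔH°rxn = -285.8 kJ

ΔH°rxn = 57.5 kJ

eq. 1 reversed and × 2 (reverse to put NH3(g) on the reactant side; ×2 to match 2 NH3(g) in the target): (-2)·(-46.1) = +92.2 kJ
eq. 2 × 3 (×3 to match 3 N2O3(g) in the target): (3)·(+83.7) = +251.1 kJ
eq. 3 as written (H2O(l) already on the product side): -285.8 kJ
Combining the equations, ΔH°rxn = (+92.2) + (+251.1) + (-285.8) = 57.5 kJ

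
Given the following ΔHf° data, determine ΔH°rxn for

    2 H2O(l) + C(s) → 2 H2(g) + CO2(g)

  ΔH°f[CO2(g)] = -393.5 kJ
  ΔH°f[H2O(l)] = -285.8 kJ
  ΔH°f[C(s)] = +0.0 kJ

ΔH°rxn = 178.1 kJ

ΔH°rxn = Σ nΔHf°(products) − Σ nΔHf°(reactants).
Products: 2·(+0.0) + 1·(-393.5) = -393.5
Reactants: 2·(-285.8) + 1·(+0.0) = -571.6
ΔH°rxn = (-393.5) − (-571.6) = 178.1 kJ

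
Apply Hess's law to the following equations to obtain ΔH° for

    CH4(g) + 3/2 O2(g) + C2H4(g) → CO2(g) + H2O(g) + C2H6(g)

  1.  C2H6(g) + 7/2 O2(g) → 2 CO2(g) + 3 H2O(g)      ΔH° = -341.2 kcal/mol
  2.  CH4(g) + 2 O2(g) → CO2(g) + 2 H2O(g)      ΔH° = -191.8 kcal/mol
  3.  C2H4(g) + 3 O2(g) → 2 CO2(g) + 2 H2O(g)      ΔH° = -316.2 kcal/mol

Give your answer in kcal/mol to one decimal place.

eq. 1 reversed: +341.2 kcal/mol
eq. 2 as written: -191.8 kcal/mol
eq. 3 as written: -316.2 kcal/mol
ΔH° = (+341.2) + (-191.8) + (-316.2) = -166.8 kcal/mol

ΔH° = -166.8 kcal/mol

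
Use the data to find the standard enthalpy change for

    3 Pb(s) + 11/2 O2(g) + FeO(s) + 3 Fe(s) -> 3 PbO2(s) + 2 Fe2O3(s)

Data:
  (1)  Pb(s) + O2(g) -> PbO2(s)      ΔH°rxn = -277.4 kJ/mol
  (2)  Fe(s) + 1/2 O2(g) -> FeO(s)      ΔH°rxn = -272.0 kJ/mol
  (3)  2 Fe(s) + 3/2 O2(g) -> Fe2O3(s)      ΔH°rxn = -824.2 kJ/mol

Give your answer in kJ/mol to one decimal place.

ΔH°rxn = -2208.6 kJ/mol

(1) × 3 (×3 to match 3 PbO2(s) in the target): (3)·(-277.4) = -832.2 kJ/mol
(2) reversed (reverse to put FeO(s) on the reactant side): +272.0 kJ/mol
(3) × 2 (×2 to match 2 Fe2O3(s) in the target): (2)·(-824.2) = -1648.4 kJ/mol
ΔH°rxn = (3)·(-277.4) + (-1)·(-272.0) + (2)·(-824.2) = -2208.6 kJ/mol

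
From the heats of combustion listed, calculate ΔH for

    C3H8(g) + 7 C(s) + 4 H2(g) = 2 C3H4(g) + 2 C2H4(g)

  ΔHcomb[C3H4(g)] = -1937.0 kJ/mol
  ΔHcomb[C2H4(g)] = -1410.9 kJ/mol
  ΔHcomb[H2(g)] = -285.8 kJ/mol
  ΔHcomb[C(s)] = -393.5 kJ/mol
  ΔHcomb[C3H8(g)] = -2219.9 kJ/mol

ΔH = 578.2 kJ/mol

With combustion enthalpies, reactants minus products:
= [1·(-2219.9) + 7·(-393.5) + 4·(-285.8)] − [2·(-1937.0) + 2·(-1410.9)]
= 578.2 kJ/mol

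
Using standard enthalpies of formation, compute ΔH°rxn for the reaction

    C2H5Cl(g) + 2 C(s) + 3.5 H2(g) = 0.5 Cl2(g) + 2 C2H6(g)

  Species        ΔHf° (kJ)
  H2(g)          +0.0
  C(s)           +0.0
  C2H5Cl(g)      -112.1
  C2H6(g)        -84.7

ΔH°rxn = -57.3 kJ

Products: 1/2·(+0.0) + 2·(-84.7) = -169.4
Reactants: 1·(-112.1) + 2·(+0.0) + 7/2·(+0.0) = -112.1
ΔH°rxn = (-169.4) − (-112.1) = -57.3 kJ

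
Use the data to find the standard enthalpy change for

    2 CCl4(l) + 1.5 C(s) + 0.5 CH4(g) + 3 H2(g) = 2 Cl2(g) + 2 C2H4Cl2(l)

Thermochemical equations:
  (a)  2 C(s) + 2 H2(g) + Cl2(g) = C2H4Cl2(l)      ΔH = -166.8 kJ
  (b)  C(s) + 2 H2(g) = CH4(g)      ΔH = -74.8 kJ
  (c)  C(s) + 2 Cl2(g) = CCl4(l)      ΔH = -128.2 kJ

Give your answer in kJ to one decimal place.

ΔH = -39.8 kJ

(a) × 2 (scale by 2 for the 2 C2H4Cl2(l)): (2)·(-166.8) = -333.6 kJ
(b) reversed and × 1/2 (CH4(g) must end up as a reactant; ×1/2 to match 1/2 CH4(g) in the target): (-1/2)·(-74.8) = +37.4 kJ
(c) reversed and × 2 (reverse to put CCl4(l) on the reactant side; ×2 to match 2 CCl4(l) in the target): (-2)·(-128.2) = +256.4 kJ
Since enthalpy is a state function, ΔH = (-333.6) + (+37.4) + (+256.4) = -39.8 kJ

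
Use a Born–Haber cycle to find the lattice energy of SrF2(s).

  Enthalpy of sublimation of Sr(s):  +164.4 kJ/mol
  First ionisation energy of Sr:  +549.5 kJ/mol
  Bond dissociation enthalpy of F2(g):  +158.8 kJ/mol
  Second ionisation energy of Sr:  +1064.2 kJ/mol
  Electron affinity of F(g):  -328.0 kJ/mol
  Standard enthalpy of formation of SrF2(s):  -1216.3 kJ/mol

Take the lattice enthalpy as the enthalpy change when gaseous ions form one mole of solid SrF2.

U = -2497.2 kJ/mol

ΔHf° = 1·ΔHsub + 1·(ΣIE) + 1·D(F2) + 2·EA + U
-1216.3 = 1·(+164.4) + 1·(+1613.7) + 1·(+158.8) + 2·(-328.0) + U
U = -1216.3 − (+1280.9) = -2497.2 kJ/mol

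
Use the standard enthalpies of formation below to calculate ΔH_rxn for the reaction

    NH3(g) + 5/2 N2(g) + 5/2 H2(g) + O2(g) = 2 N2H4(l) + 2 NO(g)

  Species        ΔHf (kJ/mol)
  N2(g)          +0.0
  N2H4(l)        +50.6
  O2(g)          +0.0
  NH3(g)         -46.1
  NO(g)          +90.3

Products: 2·(+50.6) + 2·(+90.3) = +281.8
Reactants: 1·(-46.1) + 5/2·(+0.0) + 5/2·(+0.0) + 1·(+0.0) = -46.1
ΔH_rxn = (+281.8) − (-46.1) = 327.9 kJ/mol

ΔH_rxn = 327.9 kJ/mol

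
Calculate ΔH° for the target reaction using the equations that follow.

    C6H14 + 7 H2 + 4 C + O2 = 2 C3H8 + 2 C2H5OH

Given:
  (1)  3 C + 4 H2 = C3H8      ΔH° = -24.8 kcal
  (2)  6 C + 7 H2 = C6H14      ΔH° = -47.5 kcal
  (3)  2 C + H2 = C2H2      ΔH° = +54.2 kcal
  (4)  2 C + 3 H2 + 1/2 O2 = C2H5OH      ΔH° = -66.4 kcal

ΔH° = -134.9 kcal

(1) × 2 (×2 to match 2 C3H8 in the target): (2)·(-24.8) = -49.6 kcal
(2) reversed (reverse to put C6H14 on the reactant side): +47.5 kcal
(3): not needed (C2H2 appears nowhere else).
(4) × 2 (×2 to match 2 C2H5OH in the target): (2)·(-66.4) = -132.8 kcal
ΔH° = (-49.6) + (+47.5) + (-132.8) = -134.9 kcal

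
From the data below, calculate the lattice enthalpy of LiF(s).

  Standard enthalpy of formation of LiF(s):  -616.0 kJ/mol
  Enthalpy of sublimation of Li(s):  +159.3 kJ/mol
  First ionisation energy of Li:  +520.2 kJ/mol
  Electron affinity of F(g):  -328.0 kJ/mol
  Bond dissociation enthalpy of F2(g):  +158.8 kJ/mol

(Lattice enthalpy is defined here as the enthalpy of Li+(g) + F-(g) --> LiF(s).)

ΔHf° = 1·ΔHsub + 1·(ΣIE) + 1/2·D(F2) + 1·EA + U
-616.0 = 1·(+159.3) + 1·(+520.2) + 1/2·(+158.8) + 1·(-328.0) + U
U = -616.0 − (+430.9) = -1046.9 kJ/mol

U = -1046.9 kJ/mol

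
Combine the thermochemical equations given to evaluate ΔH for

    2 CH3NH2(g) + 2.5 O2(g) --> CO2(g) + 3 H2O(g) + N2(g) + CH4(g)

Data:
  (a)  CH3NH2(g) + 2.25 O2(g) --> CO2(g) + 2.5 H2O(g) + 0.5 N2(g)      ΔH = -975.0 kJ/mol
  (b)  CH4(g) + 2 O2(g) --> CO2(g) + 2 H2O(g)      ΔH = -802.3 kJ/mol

(a) × 2 (scale by 2 for the 2 CH3NH2(g)): (2)·(-975.0) = -1950.0 kJ/mol
(b) reversed (CH4(g) must end up as a product): +802.3 kJ/mol
ΔH = (2)·(-975.0) + (-1)·(-802.3) = -1147.7 kJ/mol

ΔH = -1147.7 kJ/mol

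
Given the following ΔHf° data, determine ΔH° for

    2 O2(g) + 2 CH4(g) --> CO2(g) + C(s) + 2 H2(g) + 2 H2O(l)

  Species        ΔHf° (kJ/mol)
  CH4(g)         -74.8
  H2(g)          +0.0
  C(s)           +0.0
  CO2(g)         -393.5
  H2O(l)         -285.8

ΔH° = -815.5 kJ/mol

Products: 1·(-393.5) + 1·(+0.0) + 2·(+0.0) + 2·(-285.8) = -965.1
Reactants: 2·(+0.0) + 2·(-74.8) = -149.6
ΔH° = (-965.1) − (-149.6) = -815.5 kJ/mol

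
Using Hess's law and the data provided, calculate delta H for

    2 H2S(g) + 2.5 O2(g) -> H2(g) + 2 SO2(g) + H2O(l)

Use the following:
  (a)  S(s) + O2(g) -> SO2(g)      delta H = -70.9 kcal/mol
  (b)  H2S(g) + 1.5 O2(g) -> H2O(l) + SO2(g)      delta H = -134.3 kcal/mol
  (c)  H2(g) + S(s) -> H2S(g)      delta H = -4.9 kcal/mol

(a) as written: -70.9 kcal/mol
(b) as written: -134.3 kcal/mol
(c) reversed: +4.9 kcal/mol
Summing the manipulated equations, delta H = (-70.9) + (-134.3) + (+4.9) = -200.3 kcal/mol

delta H = -200.3 kcal/mol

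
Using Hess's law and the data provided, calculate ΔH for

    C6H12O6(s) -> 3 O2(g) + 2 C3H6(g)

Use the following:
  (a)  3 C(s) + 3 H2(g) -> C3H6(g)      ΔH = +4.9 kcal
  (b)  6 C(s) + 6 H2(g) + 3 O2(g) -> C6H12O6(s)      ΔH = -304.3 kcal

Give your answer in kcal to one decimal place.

ΔH = 314.1 kcal

(a) × 2: (2)·(+4.9) = +9.8 kcal
(b) reversed: +304.3 kcal
ΔH = (2)·(+4.9) + (-1)·(-304.3) = 314.1 kcal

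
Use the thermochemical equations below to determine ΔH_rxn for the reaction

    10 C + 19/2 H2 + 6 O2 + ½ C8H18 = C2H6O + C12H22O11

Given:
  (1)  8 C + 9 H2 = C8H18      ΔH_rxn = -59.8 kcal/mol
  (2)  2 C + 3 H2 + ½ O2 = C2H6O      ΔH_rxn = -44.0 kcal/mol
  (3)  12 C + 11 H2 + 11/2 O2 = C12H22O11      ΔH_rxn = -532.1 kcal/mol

(1) reversed and × 1/2 (reverse to put C8H18 on the reactant side; scale by 1/2 for the 1/2 C8H18): (-1/2)·(-59.8) = +29.9 kcal/mol
(2) as written (C2H6O already on the product side): -44.0 kcal/mol
(3) as written (C12H22O11 already on the product side): -532.1 kcal/mol
ΔH_rxn = (+29.9) + (-44.0) + (-532.1) = -546.2 kcal/mol

ΔH_rxn = -546.2 kcal/mol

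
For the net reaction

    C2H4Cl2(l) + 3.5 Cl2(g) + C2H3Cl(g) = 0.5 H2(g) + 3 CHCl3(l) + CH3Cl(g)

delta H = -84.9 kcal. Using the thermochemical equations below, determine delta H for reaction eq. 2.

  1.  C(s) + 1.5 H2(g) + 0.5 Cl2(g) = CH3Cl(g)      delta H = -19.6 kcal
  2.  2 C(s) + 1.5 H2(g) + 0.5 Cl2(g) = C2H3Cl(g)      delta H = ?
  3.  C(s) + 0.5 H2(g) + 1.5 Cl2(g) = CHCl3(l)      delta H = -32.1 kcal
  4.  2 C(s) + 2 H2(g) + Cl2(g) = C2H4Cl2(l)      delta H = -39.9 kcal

eq. 1 as written: -19.6 kcal
eq. 2 reversed: contributes −x
eq. 3 × 3: (3)·(-32.1) = -96.3 kcal
eq. 4 reversed: +39.9 kcal
-84.9 = (-19.6) + (-96.3) + (+39.9) − x
x = (-84.9 − (-76.0)) / (-1) = 8.9 kcal

delta H = 8.9 kcal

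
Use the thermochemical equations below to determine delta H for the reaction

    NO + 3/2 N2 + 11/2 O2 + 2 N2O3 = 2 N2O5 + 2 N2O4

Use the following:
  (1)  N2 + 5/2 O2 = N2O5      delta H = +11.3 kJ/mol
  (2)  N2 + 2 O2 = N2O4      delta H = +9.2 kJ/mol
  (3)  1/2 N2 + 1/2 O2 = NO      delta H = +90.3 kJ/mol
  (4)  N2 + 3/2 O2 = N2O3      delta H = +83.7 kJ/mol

(1) × 2 (×2 to match 2 N2O5 in the target): (2)·(+11.3) = +22.6 kJ/mol
(2) × 2 (scale by 2 for the 2 N2O4): (2)·(+9.2) = +18.4 kJ/mol
(3) reversed (NO must end up as a reactant): -90.3 kJ/mol
(4) reversed and × 2 (reverse to put N2O3 on the reactant side; scale by 2 for the 2 N2O3): (-2)·(+83.7) = -167.4 kJ/mol
delta H = (2)·(+11.3) + (2)·(+9.2) + (-1)·(+90.3) + (-2)·(+83.7) = -216.7 kJ/mol

delta H = -216.7 kJ/mol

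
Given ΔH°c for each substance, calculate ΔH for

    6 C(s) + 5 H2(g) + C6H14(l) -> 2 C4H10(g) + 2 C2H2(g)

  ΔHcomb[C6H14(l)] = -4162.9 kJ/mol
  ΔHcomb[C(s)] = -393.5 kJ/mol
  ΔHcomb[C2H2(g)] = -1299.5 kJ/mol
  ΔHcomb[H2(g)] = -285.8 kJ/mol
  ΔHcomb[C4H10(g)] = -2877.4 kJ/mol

Using ΔH = Σ nΔHc°(reactants) − Σ nΔHc°(products):
= [6·(-393.5) + 5·(-285.8) + 1·(-4162.9)] − [2·(-2877.4) + 2·(-1299.5)]
= 400.9 kJ/mol

ΔH = 400.9 kJ/mol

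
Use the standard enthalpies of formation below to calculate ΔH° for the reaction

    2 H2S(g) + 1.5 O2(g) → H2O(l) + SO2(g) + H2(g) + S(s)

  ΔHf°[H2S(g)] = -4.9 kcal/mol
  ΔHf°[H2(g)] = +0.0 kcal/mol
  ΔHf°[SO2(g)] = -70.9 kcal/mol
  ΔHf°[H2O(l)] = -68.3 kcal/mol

Products: 1·(-68.3) + 1·(-70.9) + 1·(+0.0) + 1·(+0.0) = -139.2
Reactants: 2·(-4.9) + 3/2·(+0.0) = -9.8
ΔH° = (-139.2) − (-9.8) = -129.4 kcal/mol

ΔH° = -129.4 kcal/mol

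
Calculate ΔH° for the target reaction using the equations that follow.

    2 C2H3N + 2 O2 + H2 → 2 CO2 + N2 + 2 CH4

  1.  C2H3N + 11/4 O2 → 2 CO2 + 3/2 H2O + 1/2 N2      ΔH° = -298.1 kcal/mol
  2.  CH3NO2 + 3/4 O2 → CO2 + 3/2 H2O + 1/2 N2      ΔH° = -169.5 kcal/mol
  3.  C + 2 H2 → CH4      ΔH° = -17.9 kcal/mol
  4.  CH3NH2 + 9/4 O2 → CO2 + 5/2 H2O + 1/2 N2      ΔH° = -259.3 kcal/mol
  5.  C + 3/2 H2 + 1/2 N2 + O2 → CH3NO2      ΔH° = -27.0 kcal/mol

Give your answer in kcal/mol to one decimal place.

ΔH° = -239.0 kcal/mol

eq. 1 × 2 (scale by 2 for the 2 C2H3N): (2)·(-298.1) = -596.2 kcal/mol
eq. 2 reversed and × 2: (-2)·(-169.5) = +339.0 kcal/mol
eq. 3 × 2 (scale by 2 for the 2 CH4): (2)·(-17.9) = -35.8 kcal/mol
eq. 4: not needed (CH3NH2 appears nowhere else).
eq. 5 reversed and × 2: (-2)·(-27.0) = +54.0 kcal/mol
Summing the manipulated equations, ΔH° = (2)·(-298.1) + (-2)·(-169.5) + (2)·(-17.9) + (-2)·(-27.0) = -239.0 kcal/mol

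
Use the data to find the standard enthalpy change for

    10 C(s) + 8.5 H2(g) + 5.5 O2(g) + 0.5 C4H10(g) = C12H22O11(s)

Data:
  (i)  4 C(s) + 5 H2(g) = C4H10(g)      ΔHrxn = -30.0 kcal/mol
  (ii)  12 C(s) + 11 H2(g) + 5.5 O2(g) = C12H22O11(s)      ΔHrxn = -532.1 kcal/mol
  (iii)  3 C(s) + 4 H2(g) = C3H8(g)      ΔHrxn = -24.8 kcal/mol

(i) reversed and × 1/2: (-1/2)·(-30.0) = +15.0 kcal/mol
(ii) as written: -532.1 kcal/mol
(iii): not needed.
By Hess's law, ΔHrxn = (+15.0) + (-532.1) = -517.1 kcal/mol

ΔHrxn = -517.1 kcal/mol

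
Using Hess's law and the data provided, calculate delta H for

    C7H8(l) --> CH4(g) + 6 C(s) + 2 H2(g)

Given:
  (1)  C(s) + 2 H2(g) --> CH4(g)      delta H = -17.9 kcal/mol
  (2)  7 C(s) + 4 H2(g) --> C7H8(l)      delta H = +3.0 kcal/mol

delta H = -20.9 kcal/mol

(1) as written: -17.9 kcal/mol
(2) reversed: -3.0 kcal/mol
delta H = (-17.9) + (-3.0) = -20.9 kcal/mol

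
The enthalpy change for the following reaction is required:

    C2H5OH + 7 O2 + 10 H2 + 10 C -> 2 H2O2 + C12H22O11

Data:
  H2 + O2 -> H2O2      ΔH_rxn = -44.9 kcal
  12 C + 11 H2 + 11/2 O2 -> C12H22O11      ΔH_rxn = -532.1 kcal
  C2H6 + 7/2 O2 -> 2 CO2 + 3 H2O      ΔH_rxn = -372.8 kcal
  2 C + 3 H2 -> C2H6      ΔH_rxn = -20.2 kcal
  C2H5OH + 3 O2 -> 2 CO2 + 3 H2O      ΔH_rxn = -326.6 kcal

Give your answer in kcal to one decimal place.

equation 1 × 2 (×2 to match 2 H2O2 in the target): (2)·(-44.9) = -89.8 kcal
equation 2 as written (C12H22O11 already on the product side): -532.1 kcal
equation 3 reversed: +372.8 kcal
equation 4 reversed: +20.2 kcal
equation 5 as written (C2H5OH already on the reactant side): -326.6 kcal
ΔH_rxn = (-89.8) + (-532.1) + (+372.8) + (+20.2) + (-326.6) = -555.5 kcal

ΔH_rxn = -555.5 kcal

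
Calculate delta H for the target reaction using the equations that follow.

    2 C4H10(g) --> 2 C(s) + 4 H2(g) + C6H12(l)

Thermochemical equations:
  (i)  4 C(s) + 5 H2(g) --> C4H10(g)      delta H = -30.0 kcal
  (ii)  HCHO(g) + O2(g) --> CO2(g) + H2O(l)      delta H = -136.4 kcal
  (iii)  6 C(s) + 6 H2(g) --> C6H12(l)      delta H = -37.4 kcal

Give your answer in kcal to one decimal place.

(i) reversed and × 2: (-2)·(-30.0) = +60.0 kcal
(ii): not needed.
(iii) as written: -37.4 kcal
delta H = (-2)·(-30.0) + (1)·(-37.4) = 22.6 kcal

delta H = 22.6 kcal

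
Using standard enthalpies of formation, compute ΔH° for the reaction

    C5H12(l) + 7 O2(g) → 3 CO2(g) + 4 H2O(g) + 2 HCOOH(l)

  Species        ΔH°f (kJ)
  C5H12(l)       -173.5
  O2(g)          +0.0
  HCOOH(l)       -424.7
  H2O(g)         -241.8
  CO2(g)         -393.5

ΔH° = -2823.6 kJ

Products: 3·(-393.5) + 4·(-241.8) + 2·(-424.7) = -2997.1
Reactants: 1·(-173.5) + 7·(+0.0) = -173.5
ΔH° = (-2997.1) − (-173.5) = -2823.6 kJ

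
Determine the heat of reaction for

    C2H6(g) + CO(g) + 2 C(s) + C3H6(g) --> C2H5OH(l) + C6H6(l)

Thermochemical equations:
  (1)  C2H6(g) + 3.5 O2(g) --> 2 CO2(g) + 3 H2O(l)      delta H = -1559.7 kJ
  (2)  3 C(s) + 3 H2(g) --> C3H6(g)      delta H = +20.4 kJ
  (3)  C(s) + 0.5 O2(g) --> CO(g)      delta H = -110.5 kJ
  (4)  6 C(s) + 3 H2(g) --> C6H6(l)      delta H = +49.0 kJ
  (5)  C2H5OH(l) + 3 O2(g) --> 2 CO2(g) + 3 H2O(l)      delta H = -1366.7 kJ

(1) as written (C2H6(g) already on the reactant side): -1559.7 kJ
(2) reversed (C3H6(g) must end up as a reactant): -20.4 kJ
(3) reversed (CO(g) must end up as a reactant): +110.5 kJ
(4) as written (C6H6(l) already on the product side): +49.0 kJ
(5) reversed (reverse to put C2H5OH(l) on the product side): +1366.7 kJ
delta H = (-1559.7) + (-20.4) + (+110.5) + (+49.0) + (+1366.7) = -53.9 kJ

delta H = -53.9 kJ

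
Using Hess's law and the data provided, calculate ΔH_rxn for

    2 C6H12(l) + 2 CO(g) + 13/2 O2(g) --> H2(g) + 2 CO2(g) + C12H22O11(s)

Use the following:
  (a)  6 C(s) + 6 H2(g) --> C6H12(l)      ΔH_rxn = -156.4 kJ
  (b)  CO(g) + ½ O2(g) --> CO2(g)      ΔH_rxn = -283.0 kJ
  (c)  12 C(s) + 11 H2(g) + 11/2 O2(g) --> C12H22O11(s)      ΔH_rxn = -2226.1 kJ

(a) reversed and × 2 (reverse to put C6H12(l) on the reactant side; scale by 2 for the 2 C6H12(l)): (-2)·(-156.4) = +312.8 kJ
(b) × 2 (×2 to match 2 CO(g) in the target): (2)·(-283.0) = -566.0 kJ
(c) as written (C12H22O11(s) already on the product side): -2226.1 kJ
ΔH_rxn = (-2)·(-156.4) + (2)·(-283.0) + (1)·(-2226.1) = -2479.3 kJ

ΔH_rxn = -2479.3 kJ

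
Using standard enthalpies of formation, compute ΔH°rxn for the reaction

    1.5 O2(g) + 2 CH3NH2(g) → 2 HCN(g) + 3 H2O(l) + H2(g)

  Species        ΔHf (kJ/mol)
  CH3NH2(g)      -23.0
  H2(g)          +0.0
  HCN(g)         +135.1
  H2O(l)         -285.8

Products: 2·(+135.1) + 3·(-285.8) + 1·(+0.0) = -587.2
Reactants: 3/2·(+0.0) + 2·(-23.0) = -46.0
ΔH°rxn = (-587.2) − (-46.0) = -541.2 kJ/mol

ΔH°rxn = -541.2 kJ/mol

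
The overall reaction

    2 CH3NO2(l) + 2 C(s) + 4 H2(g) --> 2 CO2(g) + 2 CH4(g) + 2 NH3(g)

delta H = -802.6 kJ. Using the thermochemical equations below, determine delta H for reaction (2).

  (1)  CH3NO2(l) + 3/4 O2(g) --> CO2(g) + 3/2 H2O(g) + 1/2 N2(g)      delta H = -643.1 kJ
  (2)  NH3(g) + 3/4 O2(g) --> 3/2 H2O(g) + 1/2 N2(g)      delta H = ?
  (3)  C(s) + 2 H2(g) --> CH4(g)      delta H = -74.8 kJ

(1) × 2: (2)·(-643.1) = -1286.2 kJ
(2) reversed and × 2: contributes −2·x
(3) × 2: (2)·(-74.8) = -149.6 kJ
-802.6 = (-1286.2) + (-149.6) − 2·x
x = (-802.6 − (-1435.8)) / (-2) = -316.6 kJ

delta H = -316.6 kJ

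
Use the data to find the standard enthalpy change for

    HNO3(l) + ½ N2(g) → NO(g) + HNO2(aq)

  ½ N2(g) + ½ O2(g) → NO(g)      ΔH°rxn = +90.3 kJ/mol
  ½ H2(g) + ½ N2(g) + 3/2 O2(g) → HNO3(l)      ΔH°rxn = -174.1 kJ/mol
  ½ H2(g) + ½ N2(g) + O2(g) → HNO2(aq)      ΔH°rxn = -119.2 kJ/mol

equation 1 as written (NO(g) already on the product side): +90.3 kJ/mol
equation 2 reversed (HNO3(l) must end up as a reactant): +174.1 kJ/mol
equation 3 as written (HNO2(aq) already on the product side): -119.2 kJ/mol
Summing the manipulated equations, ΔH°rxn = (1)·(+90.3) + (-1)·(-174.1) + (1)·(-119.2) = 145.2 kJ/mol

ΔH°rxn = 145.2 kJ/mol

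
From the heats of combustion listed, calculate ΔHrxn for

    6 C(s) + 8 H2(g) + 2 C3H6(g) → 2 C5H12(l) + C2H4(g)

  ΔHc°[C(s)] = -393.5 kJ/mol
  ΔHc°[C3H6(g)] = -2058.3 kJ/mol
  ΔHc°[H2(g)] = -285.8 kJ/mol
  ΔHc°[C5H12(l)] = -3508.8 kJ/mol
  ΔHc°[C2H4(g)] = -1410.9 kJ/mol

ΔHrxn = -335.5 kJ/mol

Using ΔH = Σ nΔHc°(reactants) − Σ nΔHc°(products):
= [6·(-393.5) + 8·(-285.8) + 2·(-2058.3)] − [2·(-3508.8) + 1·(-1410.9)]
= -335.5 kJ/mol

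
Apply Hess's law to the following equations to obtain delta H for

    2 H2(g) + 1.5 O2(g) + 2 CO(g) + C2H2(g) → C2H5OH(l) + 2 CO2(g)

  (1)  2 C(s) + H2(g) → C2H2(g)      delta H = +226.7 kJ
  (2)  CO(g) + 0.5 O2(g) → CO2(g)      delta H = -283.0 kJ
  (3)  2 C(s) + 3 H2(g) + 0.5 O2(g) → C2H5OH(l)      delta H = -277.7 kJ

delta H = -1070.4 kJ

(1) reversed (C2H2(g) must end up as a reactant): -226.7 kJ
(2) × 2 (scale by 2 for the 2 CO(g)): (2)·(-283.0) = -566.0 kJ
(3) as written (C2H5OH(l) already on the product side): -277.7 kJ
Combining the equations, delta H = (-1)·(+226.7) + (2)·(-283.0) + (1)·(-277.7) = -1070.4 kJ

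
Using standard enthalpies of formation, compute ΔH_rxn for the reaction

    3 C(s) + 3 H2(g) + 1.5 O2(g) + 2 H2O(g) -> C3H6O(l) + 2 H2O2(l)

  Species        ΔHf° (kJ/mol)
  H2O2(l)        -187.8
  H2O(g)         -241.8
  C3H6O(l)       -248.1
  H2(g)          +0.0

ΔH_rxn = -140.1 kJ/mol

Products: 1·(-248.1) + 2·(-187.8) = -623.7
Reactants: 3·(+0.0) + 3·(+0.0) + 3/2·(+0.0) + 2·(-241.8) = -483.6
ΔH_rxn = (-623.7) − (-483.6) = -140.1 kJ/mol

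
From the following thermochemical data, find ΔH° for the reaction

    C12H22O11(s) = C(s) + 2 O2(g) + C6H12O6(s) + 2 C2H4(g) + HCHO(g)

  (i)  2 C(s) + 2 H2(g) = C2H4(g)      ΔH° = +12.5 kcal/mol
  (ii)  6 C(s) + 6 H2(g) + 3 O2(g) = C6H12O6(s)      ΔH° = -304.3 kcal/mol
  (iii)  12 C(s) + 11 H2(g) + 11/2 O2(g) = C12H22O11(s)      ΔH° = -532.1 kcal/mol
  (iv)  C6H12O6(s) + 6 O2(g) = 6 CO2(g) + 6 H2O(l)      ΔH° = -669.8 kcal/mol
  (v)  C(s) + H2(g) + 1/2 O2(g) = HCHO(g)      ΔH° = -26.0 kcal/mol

ΔH° = 226.8 kcal/mol

(i) × 2: (2)·(+12.5) = +25.0 kcal/mol
(ii) as written: -304.3 kcal/mol
(iii) reversed: +532.1 kcal/mol
(iv): not needed.
(v) as written: -26.0 kcal/mol
Since enthalpy is a state function, ΔH° = (2)·(+12.5) + (1)·(-304.3) + (-1)·(-532.1) + (1)·(-26.0) = 226.8 kcal/mol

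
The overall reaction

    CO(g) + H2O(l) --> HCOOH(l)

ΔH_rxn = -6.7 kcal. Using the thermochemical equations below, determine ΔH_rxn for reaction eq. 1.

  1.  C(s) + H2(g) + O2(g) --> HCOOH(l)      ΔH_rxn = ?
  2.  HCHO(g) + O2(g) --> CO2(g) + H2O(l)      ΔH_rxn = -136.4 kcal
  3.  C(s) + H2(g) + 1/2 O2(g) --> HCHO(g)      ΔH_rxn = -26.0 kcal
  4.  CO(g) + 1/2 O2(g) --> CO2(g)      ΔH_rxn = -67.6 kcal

eq. 1 as written: contributes x
eq. 2 reversed: +136.4 kcal
eq. 3 reversed: +26.0 kcal
eq. 4 as written: -67.6 kcal
-6.7 = (+136.4) + (+26.0) + (-67.6) + x
x = (-6.7 − (+94.8)) / (1) = -101.5 kcal

ΔH_rxn = -101.5 kcal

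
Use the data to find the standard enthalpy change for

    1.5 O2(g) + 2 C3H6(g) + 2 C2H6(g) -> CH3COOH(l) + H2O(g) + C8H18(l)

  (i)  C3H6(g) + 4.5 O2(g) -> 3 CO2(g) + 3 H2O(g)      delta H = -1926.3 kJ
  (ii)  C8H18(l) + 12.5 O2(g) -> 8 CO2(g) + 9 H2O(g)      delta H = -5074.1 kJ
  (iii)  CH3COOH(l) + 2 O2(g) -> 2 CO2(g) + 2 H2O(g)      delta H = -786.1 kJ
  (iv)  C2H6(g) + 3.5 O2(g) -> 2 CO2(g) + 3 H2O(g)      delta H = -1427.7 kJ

(i) × 2: (2)·(-1926.3) = -3852.6 kJ
(ii) reversed: +5074.1 kJ
(iii) reversed: +786.1 kJ
(iv) × 2: (2)·(-1427.7) = -2855.4 kJ
Since enthalpy is a state function, delta H = (2)·(-1926.3) + (-1)·(-5074.1) + (-1)·(-786.1) + (2)·(-1427.7) = -847.8 kJ

delta H = -847.8 kJ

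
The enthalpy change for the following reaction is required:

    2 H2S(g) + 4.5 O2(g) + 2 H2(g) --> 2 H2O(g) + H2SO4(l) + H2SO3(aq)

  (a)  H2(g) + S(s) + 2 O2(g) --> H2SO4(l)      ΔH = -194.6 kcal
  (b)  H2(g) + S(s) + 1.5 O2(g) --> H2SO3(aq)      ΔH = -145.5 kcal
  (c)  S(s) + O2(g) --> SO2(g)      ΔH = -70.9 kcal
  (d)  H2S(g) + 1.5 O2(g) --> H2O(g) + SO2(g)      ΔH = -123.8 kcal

ΔH = -445.9 kcal

(a) as written (H2SO4(l) already on the product side): -194.6 kcal
(b) as written (H2SO3(aq) already on the product side): -145.5 kcal
(c) reversed and × 2: (-2)·(-70.9) = +141.8 kcal
(d) × 2 (×2 to match 2 H2S(g) in the target): (2)·(-123.8) = -247.6 kcal
Summing the manipulated equations, ΔH = (-194.6) + (-145.5) + (+141.8) + (-247.6) = -445.9 kcal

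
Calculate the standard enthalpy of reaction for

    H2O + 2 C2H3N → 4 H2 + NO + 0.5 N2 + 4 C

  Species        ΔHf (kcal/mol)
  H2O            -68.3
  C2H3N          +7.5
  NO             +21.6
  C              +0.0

ΔHrxn = 74.9 kcal/mol

ΔH°rxn = Σ nΔHf°(products) − Σ nΔHf°(reactants).
Products: 4·(+0.0) + 1·(+21.6) + 1/2·(+0.0) + 4·(+0.0) = +21.6
Reactants: 1·(-68.3) + 2·(+7.5) = -53.3
ΔHrxn = (+21.6) − (-53.3) = 74.9 kcal/mol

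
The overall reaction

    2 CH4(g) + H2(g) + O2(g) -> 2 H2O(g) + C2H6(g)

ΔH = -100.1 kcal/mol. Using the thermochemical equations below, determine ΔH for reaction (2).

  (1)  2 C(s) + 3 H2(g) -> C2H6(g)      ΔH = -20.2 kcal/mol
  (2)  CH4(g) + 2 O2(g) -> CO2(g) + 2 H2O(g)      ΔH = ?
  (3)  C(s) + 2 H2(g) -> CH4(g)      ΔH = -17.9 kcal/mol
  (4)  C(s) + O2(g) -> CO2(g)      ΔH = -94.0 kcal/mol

(1) as written (C2H6(g) already on the product side): -20.2 kcal/mol
(2) as written (H2O(g) already on the product side): contributes x
(3) reversed: +17.9 kcal/mol
(4) reversed: +94.0 kcal/mol
-100.1 = (-20.2) + (+17.9) + (+94.0) + x
x = (-100.1 − (+91.7)) / (1) = -191.8 kcal/mol

ΔH = -191.8 kcal/mol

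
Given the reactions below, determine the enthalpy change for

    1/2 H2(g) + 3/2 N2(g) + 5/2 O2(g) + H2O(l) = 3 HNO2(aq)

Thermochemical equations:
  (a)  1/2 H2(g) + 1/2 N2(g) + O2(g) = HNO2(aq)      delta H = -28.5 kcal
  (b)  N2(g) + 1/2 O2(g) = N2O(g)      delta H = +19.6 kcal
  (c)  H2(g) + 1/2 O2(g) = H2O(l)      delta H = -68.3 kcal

(a) × 3 (scale by 3 for the 3 HNO2(aq)): (3)·(-28.5) = -85.5 kcal
(b): not needed (N2O(g) appears nowhere else).
(c) reversed (reverse to put H2O(l) on the reactant side): +68.3 kcal
delta H = (-85.5) + (+68.3) = -17.2 kcal

delta H = -17.2 kcal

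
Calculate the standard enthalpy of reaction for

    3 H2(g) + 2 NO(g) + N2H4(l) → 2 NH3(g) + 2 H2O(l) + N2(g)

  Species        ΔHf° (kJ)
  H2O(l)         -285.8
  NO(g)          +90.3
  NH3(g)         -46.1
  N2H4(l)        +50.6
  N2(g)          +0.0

ΔH_rxn = -895.0 kJ

ΔH°rxn = Σ nΔHf°(products) − Σ nΔHf°(reactants).
Products: 2·(-46.1) + 2·(-285.8) + 1·(+0.0) = -663.8
Reactants: 3·(+0.0) + 2·(+90.3) + 1·(+50.6) = +231.2
ΔH_rxn = (-663.8) − (+231.2) = -895.0 kJ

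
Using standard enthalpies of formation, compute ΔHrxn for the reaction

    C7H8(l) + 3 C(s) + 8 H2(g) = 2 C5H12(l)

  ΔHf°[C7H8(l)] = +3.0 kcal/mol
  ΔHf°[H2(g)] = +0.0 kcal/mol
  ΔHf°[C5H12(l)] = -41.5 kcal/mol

Products: 2·(-41.5) = -83.0
Reactants: 1·(+3.0) + 3·(+0.0) + 8·(+0.0) = +3.0
ΔHrxn = (-83.0) − (+3.0) = -86.0 kcal/mol

ΔHrxn = -86.0 kcal/mol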